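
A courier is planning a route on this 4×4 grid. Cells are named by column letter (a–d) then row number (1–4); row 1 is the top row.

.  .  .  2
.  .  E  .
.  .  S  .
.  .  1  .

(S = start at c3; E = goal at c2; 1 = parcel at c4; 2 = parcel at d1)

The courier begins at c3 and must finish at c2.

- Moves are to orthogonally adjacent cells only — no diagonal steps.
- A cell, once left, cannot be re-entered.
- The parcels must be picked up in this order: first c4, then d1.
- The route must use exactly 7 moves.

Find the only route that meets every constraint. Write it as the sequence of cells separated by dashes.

c3 - c4 - d4 - d3 - d2 - d1 - c1 - c2

The waypoints must appear in the order c4, d1, with no cell reused.
Route from c3: down 1 to c4, right 1 to d4, up 3 to d1, left 1 to c1, down 1 to c2 — 7 moves in all.
Check: order respected (1 at step 1, 2 at step 5); 7 moves as required.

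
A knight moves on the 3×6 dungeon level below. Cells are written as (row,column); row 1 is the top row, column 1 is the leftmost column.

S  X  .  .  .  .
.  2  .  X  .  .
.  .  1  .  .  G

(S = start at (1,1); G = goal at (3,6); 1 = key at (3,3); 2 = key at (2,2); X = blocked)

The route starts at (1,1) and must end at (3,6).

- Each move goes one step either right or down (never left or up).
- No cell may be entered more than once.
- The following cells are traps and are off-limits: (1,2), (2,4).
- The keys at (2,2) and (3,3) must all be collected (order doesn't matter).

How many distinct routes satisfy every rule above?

2

A right/down-only route from (1,1) to (3,6) makes exactly 2 down-moves and 5 right-moves in some order.
With no other constraints that would be C(7,2) = 21 routes.
A monotone route can only reach the required cells in the order (2,2), (3,3), so split there and multiply the segment counts (each segment already excludes blocked cells): (1,1)→(2,2): 1; (2,2)→(3,3): 2; (3,3)→(3,6): 1; product = 2.
That gives 2 routes.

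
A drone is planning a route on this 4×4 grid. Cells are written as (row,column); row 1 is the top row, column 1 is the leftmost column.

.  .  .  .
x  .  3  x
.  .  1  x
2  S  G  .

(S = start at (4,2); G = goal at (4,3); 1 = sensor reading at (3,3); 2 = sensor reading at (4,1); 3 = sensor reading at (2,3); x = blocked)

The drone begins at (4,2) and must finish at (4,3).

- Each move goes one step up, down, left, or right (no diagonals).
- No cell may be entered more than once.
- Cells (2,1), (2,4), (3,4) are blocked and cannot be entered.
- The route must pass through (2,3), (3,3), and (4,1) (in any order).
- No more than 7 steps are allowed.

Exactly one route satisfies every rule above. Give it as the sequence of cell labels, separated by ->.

(4,2) -> (4,1) -> (3,1) -> (3,2) -> (2,2) -> (2,3) -> (3,3) -> (4,3)

The 7-move cap with required stops at (2,3), (3,3), (4,1) leaves no slack for detours.
Route from (4,2): left 1 to (4,1), up 1 to (3,1), right 1 to (3,2), up 1 to (2,2), right 1 to (2,3), down 2 to (4,3) — 7 moves in all.
Check: all required cells visited; 7 ≤ 7 moves.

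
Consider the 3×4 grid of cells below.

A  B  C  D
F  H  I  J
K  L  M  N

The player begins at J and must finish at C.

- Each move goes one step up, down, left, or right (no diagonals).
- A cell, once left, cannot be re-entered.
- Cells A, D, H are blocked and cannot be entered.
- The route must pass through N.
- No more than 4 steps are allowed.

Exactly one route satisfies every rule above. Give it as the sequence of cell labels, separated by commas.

J, N, M, I, C

Any route must reach N and still end at C within 4 moves, so the order of the required stops is forced.
Route from J: down 1 to N, left 1 to M, up 2 to C — 4 moves in all.
Check: all required cells visited; 4 ≤ 4 moves.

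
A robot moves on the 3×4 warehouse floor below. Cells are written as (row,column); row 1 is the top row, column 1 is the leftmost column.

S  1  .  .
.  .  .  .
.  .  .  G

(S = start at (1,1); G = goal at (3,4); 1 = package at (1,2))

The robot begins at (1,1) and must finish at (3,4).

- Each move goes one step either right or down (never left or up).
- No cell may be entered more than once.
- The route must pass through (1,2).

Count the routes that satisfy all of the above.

6

A right/down-only route from (1,1) to (3,4) makes exactly 2 down-moves and 3 right-moves in some order.
With no other constraints that would be C(5,2) = 10 routes.
Split at (1,2) and multiply the segment counts: (1,1)→(1,2): 1; (1,2)→(3,4): 6; product = 6.
That gives 6 routes.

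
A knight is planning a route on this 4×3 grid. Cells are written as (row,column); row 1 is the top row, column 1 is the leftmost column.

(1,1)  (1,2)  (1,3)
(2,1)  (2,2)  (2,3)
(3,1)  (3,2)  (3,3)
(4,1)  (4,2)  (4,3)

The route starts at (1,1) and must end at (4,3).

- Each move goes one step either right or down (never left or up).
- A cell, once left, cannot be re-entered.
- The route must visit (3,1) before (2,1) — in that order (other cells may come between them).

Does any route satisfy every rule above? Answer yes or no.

no

(2,1) lies above (3,1), so going from (3,1) to (2,1) would need an upward move — but moves only go right/down, so (3,1) cannot be visited before (2,1).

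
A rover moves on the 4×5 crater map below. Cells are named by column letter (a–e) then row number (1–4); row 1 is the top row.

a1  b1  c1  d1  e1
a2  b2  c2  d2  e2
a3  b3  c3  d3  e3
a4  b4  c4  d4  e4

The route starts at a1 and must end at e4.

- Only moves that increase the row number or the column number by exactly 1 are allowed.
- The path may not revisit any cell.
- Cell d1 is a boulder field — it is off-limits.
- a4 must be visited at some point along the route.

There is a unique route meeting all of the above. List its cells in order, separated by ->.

a1 -> a2 -> a3 -> a4 -> b4 -> c4 -> d4 -> e4

Moves only go right or down, so the column and row indices never decrease.
Route from a1: down 3 to a4, right 4 to e4 — 7 moves in all.
Check: all required cells visited.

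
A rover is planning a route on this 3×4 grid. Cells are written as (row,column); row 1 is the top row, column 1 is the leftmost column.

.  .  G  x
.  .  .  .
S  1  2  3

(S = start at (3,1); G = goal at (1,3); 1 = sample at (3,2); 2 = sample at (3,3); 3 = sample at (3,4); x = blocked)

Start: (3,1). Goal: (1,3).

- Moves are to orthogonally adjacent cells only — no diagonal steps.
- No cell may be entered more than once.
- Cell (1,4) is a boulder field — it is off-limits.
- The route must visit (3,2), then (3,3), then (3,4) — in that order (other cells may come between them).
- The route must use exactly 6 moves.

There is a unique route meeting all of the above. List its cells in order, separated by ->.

(3,1) -> (3,2) -> (3,3) -> (3,4) -> (2,4) -> (2,3) -> (1,3)

The waypoints must appear in the order (3,2), (3,3), (3,4), with no cell reused.
Route from (3,1): right 3 to (3,4), up 1 to (2,4), left 1 to (2,3), up 1 to (1,3) — 6 moves in all.
Check: order respected (1 at step 1, 2 at step 2, 3 at step 3); 6 moves as required.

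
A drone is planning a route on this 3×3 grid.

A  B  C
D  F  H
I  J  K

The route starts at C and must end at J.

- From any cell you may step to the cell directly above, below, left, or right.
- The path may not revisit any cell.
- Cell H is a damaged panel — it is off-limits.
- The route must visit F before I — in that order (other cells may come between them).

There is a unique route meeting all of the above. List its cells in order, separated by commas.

The waypoints must appear in the order F, I, with no cell reused.
Route from C: left to B, down to F, left to D, down to I, right to J — 5 moves in all.
Check: order respected (F at step 2, I at step 4).

C, B, F, D, I, J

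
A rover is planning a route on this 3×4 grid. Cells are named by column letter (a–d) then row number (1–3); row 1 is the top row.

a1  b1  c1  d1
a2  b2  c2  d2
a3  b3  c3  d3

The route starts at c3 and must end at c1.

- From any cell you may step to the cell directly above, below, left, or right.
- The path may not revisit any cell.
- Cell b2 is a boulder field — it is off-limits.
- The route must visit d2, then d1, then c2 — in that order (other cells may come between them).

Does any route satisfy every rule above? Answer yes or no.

Ignoring the required order, 1 revisit-free route from c3 to c1 passes through all of d2, d1, and c2; the waypoint orders that occur are c2 → d2 → d1 (1) — never d2 → d1 → c2.

no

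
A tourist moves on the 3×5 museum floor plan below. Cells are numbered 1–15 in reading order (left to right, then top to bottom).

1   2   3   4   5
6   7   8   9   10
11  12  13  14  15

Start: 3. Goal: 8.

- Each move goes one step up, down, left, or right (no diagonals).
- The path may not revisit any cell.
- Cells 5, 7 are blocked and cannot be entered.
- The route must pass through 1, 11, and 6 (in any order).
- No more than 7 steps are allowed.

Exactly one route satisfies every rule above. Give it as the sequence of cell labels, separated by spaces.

Any route must reach 1, 11, and 6 and still end at 8 within 7 moves, so the order of the required stops is forced.
Route from 3: left 2 to 1, down 2 to 11, right 2 to 13, up 1 to 8 — 7 moves in all.
Check: all required cells visited; 7 ≤ 7 moves.

3 2 1 6 11 12 13 8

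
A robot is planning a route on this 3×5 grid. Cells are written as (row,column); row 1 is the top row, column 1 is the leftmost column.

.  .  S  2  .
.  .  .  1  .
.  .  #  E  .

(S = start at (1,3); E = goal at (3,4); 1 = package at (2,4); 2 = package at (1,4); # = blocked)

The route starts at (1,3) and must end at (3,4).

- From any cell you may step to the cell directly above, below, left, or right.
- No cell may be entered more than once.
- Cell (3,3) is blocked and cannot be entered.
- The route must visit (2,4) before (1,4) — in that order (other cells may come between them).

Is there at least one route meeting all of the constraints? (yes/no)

One route that works: (1,3) → (2,3) → (2,4) → (1,4) → (1,5) → (2,5) → (3,5) → (3,4).

yes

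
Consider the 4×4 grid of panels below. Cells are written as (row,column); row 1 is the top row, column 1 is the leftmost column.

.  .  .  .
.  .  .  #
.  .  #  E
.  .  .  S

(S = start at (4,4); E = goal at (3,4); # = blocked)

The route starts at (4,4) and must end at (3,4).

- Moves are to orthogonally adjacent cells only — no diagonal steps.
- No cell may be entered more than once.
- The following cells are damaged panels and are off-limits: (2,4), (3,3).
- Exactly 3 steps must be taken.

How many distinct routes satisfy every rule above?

Need simple routes of exactly 3 moves from (4,4) to (3,4) (Manhattan distance 1, so 1 moves are spent on a detour and 1 undoing it).
No route satisfies every constraint, so the count is 0.

0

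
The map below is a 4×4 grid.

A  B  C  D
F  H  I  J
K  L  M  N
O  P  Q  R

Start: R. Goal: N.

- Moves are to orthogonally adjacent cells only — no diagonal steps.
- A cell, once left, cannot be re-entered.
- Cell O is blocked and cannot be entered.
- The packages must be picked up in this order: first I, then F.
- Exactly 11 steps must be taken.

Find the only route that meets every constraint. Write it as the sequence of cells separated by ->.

The waypoints must appear in the order I, F, with no cell reused.
Route from R: left to Q, 2× up (reaching I), 2× left (reaching F), up to A, 3× right (reaching D), 2× down (reaching N) — 11 moves in all.
Check: order respected (I at step 3, F at step 5); 11 moves as required.

R -> Q -> M -> I -> H -> F -> A -> B -> C -> D -> J -> N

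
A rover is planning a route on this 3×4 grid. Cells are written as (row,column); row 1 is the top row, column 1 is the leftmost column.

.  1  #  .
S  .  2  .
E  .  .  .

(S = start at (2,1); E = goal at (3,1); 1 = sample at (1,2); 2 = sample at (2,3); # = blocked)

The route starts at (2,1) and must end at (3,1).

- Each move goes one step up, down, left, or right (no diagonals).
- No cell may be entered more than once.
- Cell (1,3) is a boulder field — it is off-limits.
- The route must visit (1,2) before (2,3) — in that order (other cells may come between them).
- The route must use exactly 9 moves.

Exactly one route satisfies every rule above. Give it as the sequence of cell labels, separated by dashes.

(2,1) - (1,1) - (1,2) - (2,2) - (2,3) - (2,4) - (3,4) - (3,3) - (3,2) - (3,1)

The waypoints must appear in the order (1,2), (2,3), with no cell reused.
Route from (2,1): up to (1,1), right to (1,2), down to (2,2), 2× right (reaching (2,4)), down to (3,4), 3× left (reaching (3,1)) — 9 moves in all.
Check: order respected (1 at step 2, 2 at step 4); 9 moves as required.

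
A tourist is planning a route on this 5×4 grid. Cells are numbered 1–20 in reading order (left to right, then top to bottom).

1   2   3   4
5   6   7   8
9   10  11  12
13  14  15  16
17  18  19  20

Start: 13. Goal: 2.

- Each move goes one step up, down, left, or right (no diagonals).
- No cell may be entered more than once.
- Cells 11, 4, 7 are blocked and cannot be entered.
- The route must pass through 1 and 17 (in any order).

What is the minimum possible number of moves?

Any route passes through 1 and 17 in some order between 13 and 2. Summing Manhattan distances along each leg and taking the cheapest ordering (13 → 17 → 1 → 2) gives a lower bound of 1 + 4 + 1 = 6 moves.
The shortest route satisfying every rule uses 8 moves: 13 → 17 → 18 → 14 → 10 → 6 → 5 → 1 → 2.
The no-revisit rule (legs can't share cells) pushes the minimum above the 6-move bound; an exhaustive check rules out every length from 6 to 7, leaving 8 as the minimum.

8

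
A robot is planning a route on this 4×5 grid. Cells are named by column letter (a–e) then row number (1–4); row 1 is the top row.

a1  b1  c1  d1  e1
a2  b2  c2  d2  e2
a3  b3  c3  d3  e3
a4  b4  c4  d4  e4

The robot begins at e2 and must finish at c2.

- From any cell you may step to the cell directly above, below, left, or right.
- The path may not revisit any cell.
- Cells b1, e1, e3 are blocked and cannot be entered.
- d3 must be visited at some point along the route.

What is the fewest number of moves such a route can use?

Any route passes through d3 somewhere between e2 and c2. Summing Manhattan distances along the two legs (e2 → d3 → c2) gives a lower bound of 2 + 2 = 4 moves.
A route of 4 moves achieves this: e2 → d2 → d3 → c3 → c2.
Since 4 matches the lower bound, it is optimal.

4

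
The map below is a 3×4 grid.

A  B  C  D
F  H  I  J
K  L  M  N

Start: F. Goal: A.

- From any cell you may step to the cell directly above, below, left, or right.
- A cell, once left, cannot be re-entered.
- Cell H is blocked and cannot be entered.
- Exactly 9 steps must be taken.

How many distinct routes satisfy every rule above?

Need simple routes of exactly 9 moves from F to A (Manhattan distance 1, so 4 moves are spent on a detour and 4 undoing it).
Enumerating: F K L M I J D C B A | F K L M N J D C B A | F K L M N J I C B A.
That gives 3 routes.

3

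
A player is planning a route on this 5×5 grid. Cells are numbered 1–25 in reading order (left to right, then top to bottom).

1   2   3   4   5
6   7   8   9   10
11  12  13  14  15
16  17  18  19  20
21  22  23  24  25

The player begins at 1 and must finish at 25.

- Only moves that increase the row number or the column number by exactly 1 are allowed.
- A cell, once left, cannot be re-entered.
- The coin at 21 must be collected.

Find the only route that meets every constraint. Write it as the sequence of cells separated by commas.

1, 6, 11, 16, 21, 22, 23, 24, 25

Moves only go right or down, so the column and row indices never decrease.
Route from 1: down 4 to 21, right 4 to 25 — 8 moves in all.
Check: all required cells visited.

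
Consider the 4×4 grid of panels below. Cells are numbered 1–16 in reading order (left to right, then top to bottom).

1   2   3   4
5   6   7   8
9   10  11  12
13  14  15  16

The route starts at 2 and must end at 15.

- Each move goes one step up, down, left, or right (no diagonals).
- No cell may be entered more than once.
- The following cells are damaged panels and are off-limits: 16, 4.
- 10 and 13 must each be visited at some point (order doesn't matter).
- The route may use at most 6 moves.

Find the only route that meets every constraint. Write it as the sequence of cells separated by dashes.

The 6-move cap with required stops at 10, 13 leaves no slack for detours.
Route from 2: down 2 to 10, left 1 to 9, down 1 to 13, right 2 to 15 — 6 moves in all.
Check: all required cells visited; 6 ≤ 6 moves.

2 - 6 - 10 - 9 - 13 - 14 - 15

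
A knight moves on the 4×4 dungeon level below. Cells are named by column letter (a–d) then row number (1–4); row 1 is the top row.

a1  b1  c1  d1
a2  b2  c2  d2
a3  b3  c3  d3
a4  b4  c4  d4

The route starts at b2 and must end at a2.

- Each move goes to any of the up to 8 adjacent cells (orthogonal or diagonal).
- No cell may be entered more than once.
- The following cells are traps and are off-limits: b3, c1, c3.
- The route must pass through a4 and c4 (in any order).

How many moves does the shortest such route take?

Any route passes through a4 and c4 in some order between b2 and a2. Summing Chebyshev distances along each leg and taking the cheapest ordering (b2 → c4 → a4 → a2) gives a lower bound of 2 + 2 + 2 = 6 moves.
That bound ignores the blocked cells. Measuring each leg by the fewest moves that actually steer around them (b2→c4: 3; c4→a4: 2; a4→a2: 2) raises the lower bound to 7.
A route of 7 moves exists: b2 → c2 → d3 → c4 → b4 → a4 → a3 → a2.
Since 7 matches that lower bound, it is optimal.

7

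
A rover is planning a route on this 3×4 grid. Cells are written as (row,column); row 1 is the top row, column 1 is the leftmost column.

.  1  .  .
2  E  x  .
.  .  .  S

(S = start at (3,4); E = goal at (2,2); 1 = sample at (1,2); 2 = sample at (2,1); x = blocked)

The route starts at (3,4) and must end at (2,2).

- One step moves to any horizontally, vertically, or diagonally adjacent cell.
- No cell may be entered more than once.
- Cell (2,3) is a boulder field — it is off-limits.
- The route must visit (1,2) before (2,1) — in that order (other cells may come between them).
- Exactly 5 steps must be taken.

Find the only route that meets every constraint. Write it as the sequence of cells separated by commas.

(3,4), (2,4), (1,3), (1,2), (2,1), (2,2)

The waypoints must appear in the order (1,2), (2,1), with no cell reused.
Route from (3,4): up 1 to (2,4), up-left 1 to (1,3), left 1 to (1,2), down-left 1 to (2,1), right 1 to (2,2) — 5 moves in all.
Check: order respected (1 at step 3, 2 at step 4); 5 moves as required.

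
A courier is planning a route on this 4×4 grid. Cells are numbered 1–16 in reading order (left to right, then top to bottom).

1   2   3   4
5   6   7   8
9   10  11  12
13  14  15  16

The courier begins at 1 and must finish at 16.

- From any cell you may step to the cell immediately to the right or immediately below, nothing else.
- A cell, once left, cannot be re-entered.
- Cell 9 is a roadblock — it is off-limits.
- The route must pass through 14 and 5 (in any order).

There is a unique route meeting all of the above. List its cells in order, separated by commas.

Moves only go right or down, so the column and row indices never decrease.
Route from 1: down 1 to 5, right 1 to 6, down 2 to 14, right 2 to 16 — 6 moves in all.
Check: all required cells visited.

1, 5, 6, 10, 14, 15, 16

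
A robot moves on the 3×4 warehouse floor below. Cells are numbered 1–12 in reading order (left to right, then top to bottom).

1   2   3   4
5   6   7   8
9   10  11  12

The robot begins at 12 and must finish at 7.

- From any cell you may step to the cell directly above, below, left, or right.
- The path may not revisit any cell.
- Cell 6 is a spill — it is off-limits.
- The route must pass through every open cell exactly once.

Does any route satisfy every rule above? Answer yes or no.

yes

One route that works: 12 → 8 → 4 → 3 → 2 → 1 → 5 → 9 → 10 → 11 → 7.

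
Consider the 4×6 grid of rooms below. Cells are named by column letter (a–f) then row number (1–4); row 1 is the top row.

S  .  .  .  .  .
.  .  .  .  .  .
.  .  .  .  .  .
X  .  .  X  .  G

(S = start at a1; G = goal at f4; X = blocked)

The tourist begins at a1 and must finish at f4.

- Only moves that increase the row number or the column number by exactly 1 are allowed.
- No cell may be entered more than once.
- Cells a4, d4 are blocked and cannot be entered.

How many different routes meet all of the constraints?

A right/down-only route from a1 to f4 makes exactly 3 down-moves and 5 right-moves in some order.
With no other constraints that would be C(8,3) = 56 routes.
Subtract routes through each blocked cell (inclusion–exclusion for overlaps): − through a4: 1 − through d4: 20 + through a4&d4: 1 → 36.
That gives 36 routes.

36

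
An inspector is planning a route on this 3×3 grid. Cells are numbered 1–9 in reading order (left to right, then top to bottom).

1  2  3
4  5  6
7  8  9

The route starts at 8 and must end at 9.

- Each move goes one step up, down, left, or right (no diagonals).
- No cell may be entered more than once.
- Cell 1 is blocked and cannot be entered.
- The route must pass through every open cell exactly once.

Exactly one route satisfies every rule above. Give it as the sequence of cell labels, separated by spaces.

8 7 4 5 2 3 6 9

Need to visit all 8 open cells exactly once, starting at 8 and ending at 9.
Cell 4 has only two open neighbours (7 and 5), so the path must pass straight through it: one of those is the cell it's entered from and the other is where it exits.
Route from 8: left to 7, up to 4, right to 5, up to 2, right to 3, 2× down (reaching 9) — 7 moves in all.
Check: all 8 open cells covered.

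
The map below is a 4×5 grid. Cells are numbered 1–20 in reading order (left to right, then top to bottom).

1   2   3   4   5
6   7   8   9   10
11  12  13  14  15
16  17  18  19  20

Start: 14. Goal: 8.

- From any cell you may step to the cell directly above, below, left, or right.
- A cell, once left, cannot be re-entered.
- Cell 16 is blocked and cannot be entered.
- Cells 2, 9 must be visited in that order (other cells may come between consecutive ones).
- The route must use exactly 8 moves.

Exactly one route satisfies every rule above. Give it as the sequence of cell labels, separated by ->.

14 -> 13 -> 12 -> 7 -> 2 -> 3 -> 4 -> 9 -> 8

The waypoints must appear in the order 2, 9, with no cell reused.
Route from 14: left 2 to 12, up 2 to 2, right 2 to 4, down 1 to 9, left 1 to 8 — 8 moves in all.
Check: order respected (2 at step 4, 9 at step 7); 8 moves as required.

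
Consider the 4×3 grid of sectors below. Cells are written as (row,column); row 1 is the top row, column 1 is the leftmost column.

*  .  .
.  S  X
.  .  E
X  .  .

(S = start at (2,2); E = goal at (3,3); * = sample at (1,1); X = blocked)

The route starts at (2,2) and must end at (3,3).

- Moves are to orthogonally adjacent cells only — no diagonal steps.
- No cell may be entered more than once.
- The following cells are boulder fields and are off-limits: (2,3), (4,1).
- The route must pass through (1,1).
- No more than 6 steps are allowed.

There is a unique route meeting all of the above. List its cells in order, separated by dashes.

The budget equals the shortest possible length, so every move has to be on a shortest route through the required cells.
Route from (2,2): up to (1,2), left to (1,1), 2× down (reaching (3,1)), 2× right (reaching (3,3)) — 6 moves in all.
Check: all required cells visited; 6 ≤ 6 moves.

(2,2) - (1,2) - (1,1) - (2,1) - (3,1) - (3,2) - (3,3)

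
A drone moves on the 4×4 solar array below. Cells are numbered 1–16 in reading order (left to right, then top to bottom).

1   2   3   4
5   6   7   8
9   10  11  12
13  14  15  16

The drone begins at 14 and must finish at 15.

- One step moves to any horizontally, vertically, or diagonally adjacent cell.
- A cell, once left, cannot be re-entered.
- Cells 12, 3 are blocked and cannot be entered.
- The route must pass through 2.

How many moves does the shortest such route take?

Any route passes through 2 somewhere between 14 and 15. Summing Chebyshev distances along the two legs (14 → 2 → 15) gives a lower bound of 3 + 3 = 6 moves.
A route of 6 moves achieves this: 14 → 9 → 5 → 2 → 6 → 10 → 15.
Since 6 matches the lower bound, it is optimal.

6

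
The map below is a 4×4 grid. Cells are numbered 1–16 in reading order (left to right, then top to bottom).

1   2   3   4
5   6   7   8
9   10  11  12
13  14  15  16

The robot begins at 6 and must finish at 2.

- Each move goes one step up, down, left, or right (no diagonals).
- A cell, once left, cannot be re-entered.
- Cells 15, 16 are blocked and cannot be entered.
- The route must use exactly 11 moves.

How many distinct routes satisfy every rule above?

5

Need simple routes of exactly 11 moves from 6 to 2 (Manhattan distance 1, so 5 moves are spent on a detour and 5 undoing it).
Enumerating: 6 5 9 13 14 10 11 7 8 4 3 2 | 6 5 9 13 14 10 11 12 8 4 3 2 | 6 5 9 13 14 10 11 12 8 7 3 2 | 6 7 3 4 8 12 11 10 9 5 1 2 | 6 7 8 12 11 10 14 13 9 5 1 2.
That gives 5 routes.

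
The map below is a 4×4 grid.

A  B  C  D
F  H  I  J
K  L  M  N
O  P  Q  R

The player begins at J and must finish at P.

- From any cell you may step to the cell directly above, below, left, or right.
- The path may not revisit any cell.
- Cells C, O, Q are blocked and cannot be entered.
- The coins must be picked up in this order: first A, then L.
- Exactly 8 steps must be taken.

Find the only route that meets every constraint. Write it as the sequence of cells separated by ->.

The waypoints must appear in the order A, L, with no cell reused.
Route from J: left 2 to H, up 1 to B, left 1 to A, down 2 to K, right 1 to L, down 1 to P — 8 moves in all.
Check: order respected (A at step 4, L at step 7); 8 moves as required.

J -> I -> H -> B -> A -> F -> K -> L -> P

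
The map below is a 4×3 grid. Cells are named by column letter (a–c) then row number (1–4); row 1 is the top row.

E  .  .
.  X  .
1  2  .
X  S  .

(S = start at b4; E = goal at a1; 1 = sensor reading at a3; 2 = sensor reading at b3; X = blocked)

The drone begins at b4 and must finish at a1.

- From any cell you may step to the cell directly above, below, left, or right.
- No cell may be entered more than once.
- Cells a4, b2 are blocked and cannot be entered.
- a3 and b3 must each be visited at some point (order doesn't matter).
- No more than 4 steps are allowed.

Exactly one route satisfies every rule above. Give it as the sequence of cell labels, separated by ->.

b4 -> b3 -> a3 -> a2 -> a1

The 4-move cap with required stops at a3, b3 leaves no slack for detours.
Route from b4: up 1 to b3, left 1 to a3, up 2 to a1 — 4 moves in all.
Check: all required cells visited; 4 ≤ 4 moves.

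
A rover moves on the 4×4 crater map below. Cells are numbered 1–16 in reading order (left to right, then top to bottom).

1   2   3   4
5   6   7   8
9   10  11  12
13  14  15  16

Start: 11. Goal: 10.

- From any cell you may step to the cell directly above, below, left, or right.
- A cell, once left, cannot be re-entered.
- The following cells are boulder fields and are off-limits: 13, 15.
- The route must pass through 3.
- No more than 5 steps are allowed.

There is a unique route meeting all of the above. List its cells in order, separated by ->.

The 5-move cap with required stops at 3 leaves no slack for detours.
Route from 11: 2× up (reaching 3), left to 2, 2× down (reaching 10) — 5 moves in all.
Check: all required cells visited; 5 ≤ 5 moves.

11 -> 7 -> 3 -> 2 -> 6 -> 10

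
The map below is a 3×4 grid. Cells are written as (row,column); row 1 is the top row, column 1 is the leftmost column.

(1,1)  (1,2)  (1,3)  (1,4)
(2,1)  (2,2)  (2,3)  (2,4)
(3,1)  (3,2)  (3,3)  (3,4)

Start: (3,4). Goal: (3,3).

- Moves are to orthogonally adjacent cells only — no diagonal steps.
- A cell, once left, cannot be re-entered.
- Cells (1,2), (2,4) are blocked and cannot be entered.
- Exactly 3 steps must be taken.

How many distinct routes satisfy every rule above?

0

Need simple routes of exactly 3 moves from (3,4) to (3,3) (Manhattan distance 1, so 1 moves are spent on a detour and 1 undoing it).
No route satisfies every constraint, so the count is 0.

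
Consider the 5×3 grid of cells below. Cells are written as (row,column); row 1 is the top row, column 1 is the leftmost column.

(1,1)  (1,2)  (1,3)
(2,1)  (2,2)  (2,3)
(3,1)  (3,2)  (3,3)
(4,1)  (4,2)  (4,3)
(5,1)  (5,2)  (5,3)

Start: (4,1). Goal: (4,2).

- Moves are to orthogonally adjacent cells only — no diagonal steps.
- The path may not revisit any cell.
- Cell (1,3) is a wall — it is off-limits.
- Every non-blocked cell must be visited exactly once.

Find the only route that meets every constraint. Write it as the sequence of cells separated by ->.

Need to visit all 14 open cells exactly once, starting at (4,1) and ending at (4,2).
Route from (4,1): down 1 to (5,1), right 2 to (5,3), up 3 to (2,3), left 1 to (2,2), up 1 to (1,2), left 1 to (1,1), down 2 to (3,1), right 1 to (3,2), down 1 to (4,2) — 13 moves in all.
Check: all 14 open cells covered.

(4,1) -> (5,1) -> (5,2) -> (5,3) -> (4,3) -> (3,3) -> (2,3) -> (2,2) -> (1,2) -> (1,1) -> (2,1) -> (3,1) -> (3,2) -> (4,2)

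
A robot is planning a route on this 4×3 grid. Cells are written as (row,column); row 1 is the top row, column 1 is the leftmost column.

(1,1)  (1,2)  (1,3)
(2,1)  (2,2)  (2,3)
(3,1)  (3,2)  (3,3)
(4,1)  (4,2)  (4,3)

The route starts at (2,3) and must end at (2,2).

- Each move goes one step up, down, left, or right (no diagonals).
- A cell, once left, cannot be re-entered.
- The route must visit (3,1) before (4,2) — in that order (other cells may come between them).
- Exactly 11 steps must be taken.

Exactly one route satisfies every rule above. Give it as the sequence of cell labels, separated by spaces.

The waypoints must appear in the order (3,1), (4,2), with no cell reused.
Route from (2,3): up to (1,3), 2× left (reaching (1,1)), 3× down (reaching (4,1)), 2× right (reaching (4,3)), up to (3,3), left to (3,2), up to (2,2) — 11 moves in all.
Check: order respected ((3,1) at step 5, (4,2) at step 7); 11 moves as required.

(2,3) (1,3) (1,2) (1,1) (2,1) (3,1) (4,1) (4,2) (4,3) (3,3) (3,2) (2,2)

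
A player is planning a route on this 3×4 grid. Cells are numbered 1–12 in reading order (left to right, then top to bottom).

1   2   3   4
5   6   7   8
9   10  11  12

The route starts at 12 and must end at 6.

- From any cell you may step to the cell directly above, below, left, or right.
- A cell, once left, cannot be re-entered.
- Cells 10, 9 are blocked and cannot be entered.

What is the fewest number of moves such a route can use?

The Manhattan distance from 12 to 6 is |3−2| + |4−2| = 3, so at least 3 moves are needed.
A route of 3 moves achieves this: 12 → 8 → 7 → 6.
Since 3 matches the lower bound, it is optimal.

3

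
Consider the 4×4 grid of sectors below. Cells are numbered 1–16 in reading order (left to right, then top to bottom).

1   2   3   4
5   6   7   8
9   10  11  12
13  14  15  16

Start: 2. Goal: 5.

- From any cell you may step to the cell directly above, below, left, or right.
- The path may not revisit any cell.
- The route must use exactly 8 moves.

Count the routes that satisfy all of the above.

18

Need simple routes of exactly 8 moves from 2 to 5 (Manhattan distance 2, so 3 moves are spent on a detour and 3 undoing it).
Branch systematically from the start, pruning whenever the remaining move budget drops below the Manhattan distance to 5 or differs from it in parity. Grouping the completions by first move — via 6: 5; via 3: 13 (no valid completion starts via 1) — and summing: 5 + 13 = 18.
That gives 18 routes.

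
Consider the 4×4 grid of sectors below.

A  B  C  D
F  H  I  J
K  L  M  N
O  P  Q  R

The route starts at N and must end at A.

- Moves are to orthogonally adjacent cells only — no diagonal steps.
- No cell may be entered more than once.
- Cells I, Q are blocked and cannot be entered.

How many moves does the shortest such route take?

5

The Manhattan distance from N to A is |3−1| + |4−1| = 5, so at least 5 moves are needed.
A route of 5 moves achieves this: N → J → D → C → B → A.
Since 5 matches the lower bound, it is optimal.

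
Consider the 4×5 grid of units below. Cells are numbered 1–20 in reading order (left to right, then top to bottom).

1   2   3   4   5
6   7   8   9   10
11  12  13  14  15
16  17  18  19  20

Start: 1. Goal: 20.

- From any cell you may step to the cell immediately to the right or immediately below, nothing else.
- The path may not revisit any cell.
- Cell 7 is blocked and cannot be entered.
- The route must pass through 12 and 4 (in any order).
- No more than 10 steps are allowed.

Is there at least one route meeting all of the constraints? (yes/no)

12 is below but to the left of 4: going 4 → 12 would need a leftward move and 12 → 4 an upward move, so no right/down-only route can visit both required cells.

no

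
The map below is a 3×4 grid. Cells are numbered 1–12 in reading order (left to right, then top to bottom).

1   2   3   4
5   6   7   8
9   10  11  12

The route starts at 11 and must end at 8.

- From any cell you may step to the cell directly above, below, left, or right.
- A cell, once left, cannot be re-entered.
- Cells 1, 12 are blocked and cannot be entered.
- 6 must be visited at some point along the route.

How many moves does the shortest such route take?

Any route passes through 6 somewhere between 11 and 8. Summing Manhattan distances along the two legs (11 → 6 → 8) gives a lower bound of 2 + 2 = 4 moves.
A route of 4 moves achieves this: 11 → 10 → 6 → 7 → 8.
Since 4 matches the lower bound, it is optimal.

4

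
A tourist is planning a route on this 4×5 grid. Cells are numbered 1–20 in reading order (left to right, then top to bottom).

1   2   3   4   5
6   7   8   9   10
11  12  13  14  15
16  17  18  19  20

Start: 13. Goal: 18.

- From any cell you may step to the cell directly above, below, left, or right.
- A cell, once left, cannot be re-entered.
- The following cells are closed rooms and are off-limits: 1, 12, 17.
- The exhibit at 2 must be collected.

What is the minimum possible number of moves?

Any route passes through 2 somewhere between 13 and 18. Summing Manhattan distances along the two legs (13 → 2 → 18) gives a lower bound of 3 + 4 = 7 moves.
The shortest route satisfying every rule uses 9 moves: 13 → 8 → 7 → 2 → 3 → 4 → 9 → 14 → 19 → 18.
The no-revisit rule (legs can't share cells) pushes the minimum above the 7-move bound; an exhaustive check rules out every length from 7 to 8, leaving 9 as the minimum.

9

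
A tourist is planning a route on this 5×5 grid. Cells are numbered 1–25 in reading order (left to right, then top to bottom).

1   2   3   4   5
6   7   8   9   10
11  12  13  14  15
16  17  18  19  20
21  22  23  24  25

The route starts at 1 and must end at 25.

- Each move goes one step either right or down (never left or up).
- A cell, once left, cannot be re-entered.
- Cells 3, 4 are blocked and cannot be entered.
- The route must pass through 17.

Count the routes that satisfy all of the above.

16

A right/down-only route from 1 to 25 makes exactly 4 down-moves and 4 right-moves in some order.
With no other constraints that would be C(8,4) = 70 routes.
Split at 17 and multiply the segment counts (each segment already excludes blocked cells): 1→17: 4; 17→25: 4; product = 16.
That gives 16 routes.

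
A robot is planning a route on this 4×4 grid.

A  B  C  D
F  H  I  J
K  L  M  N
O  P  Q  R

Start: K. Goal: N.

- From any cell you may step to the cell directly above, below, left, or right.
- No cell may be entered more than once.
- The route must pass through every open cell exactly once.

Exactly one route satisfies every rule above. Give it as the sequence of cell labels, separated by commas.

Need to visit all 16 open cells exactly once, starting at K and ending at N.
Cell R has only two open neighbours (N and Q), so the path must pass straight through it: one of those is the cell it's entered from and the other is where it exits.
Route from K: down to O, right to P, 2× up (reaching H), left to F, up to A, 3× right (reaching D), down to J, left to I, 2× down (reaching Q), right to R, up to N — 15 moves in all.
Check: all 16 open cells covered.

K, O, P, L, H, F, A, B, C, D, J, I, M, Q, R, N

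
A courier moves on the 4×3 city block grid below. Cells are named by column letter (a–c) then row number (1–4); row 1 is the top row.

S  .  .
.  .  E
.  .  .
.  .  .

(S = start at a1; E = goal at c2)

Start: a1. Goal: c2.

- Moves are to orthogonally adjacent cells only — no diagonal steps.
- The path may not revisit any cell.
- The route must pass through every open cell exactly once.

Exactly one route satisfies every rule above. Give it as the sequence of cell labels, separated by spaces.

a1 a2 a3 a4 b4 c4 c3 b3 b2 b1 c1 c2

Need to visit all 12 open cells exactly once, starting at a1 and ending at c2.
Route from a1: down 3 to a4, right 2 to c4, up 1 to c3, left 1 to b3, up 2 to b1, right 1 to c1, down 1 to c2 — 11 moves in all.
Check: all 12 open cells covered.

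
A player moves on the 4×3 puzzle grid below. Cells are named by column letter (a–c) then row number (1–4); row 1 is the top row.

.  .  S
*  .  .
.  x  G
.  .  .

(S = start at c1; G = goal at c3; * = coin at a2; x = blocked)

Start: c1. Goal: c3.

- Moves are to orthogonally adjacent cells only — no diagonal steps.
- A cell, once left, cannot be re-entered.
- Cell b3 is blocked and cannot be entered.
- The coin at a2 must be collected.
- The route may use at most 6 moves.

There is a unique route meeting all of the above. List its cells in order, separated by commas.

c1, b1, a1, a2, b2, c2, c3

The 6-move cap with required stops at a2 leaves no slack for detours.
Route from c1: 2× left (reaching a1), down to a2, 2× right (reaching c2), down to c3 — 6 moves in all.
Check: all required cells visited; 6 ≤ 6 moves.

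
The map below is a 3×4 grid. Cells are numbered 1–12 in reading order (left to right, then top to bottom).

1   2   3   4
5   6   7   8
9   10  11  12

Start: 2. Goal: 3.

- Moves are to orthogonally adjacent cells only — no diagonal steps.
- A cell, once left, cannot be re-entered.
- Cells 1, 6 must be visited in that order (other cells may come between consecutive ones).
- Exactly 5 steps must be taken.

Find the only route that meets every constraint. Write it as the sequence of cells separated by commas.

The waypoints must appear in the order 1, 6, with no cell reused.
Route from 2: left 1 to 1, down 1 to 5, right 2 to 7, up 1 to 3 — 5 moves in all.
Check: order respected (1 at step 1, 6 at step 3); 5 moves as required.

2, 1, 5, 6, 7, 3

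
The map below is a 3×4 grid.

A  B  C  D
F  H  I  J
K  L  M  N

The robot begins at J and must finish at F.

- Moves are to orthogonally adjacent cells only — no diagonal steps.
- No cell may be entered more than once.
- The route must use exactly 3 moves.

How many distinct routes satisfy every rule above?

1

Need simple routes of exactly 3 moves from J to F (Manhattan distance 3, so 0 moves are spent on a detour and 0 undoing it).
Enumerating: J I H F.
That gives 1 route.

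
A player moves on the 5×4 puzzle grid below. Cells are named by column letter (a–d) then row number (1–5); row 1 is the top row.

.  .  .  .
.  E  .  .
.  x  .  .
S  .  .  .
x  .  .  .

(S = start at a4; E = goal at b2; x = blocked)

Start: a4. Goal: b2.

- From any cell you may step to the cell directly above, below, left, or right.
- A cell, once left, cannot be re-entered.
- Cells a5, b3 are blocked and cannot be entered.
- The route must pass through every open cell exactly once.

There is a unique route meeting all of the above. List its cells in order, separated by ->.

a4 -> a3 -> a2 -> a1 -> b1 -> c1 -> d1 -> d2 -> d3 -> d4 -> d5 -> c5 -> b5 -> b4 -> c4 -> c3 -> c2 -> b2

Need to visit all 18 open cells exactly once, starting at a4 and ending at b2.
Route from a4: up 3 to a1, right 3 to d1, down 4 to d5, left 2 to b5, up 1 to b4, right 1 to c4, up 2 to c2, left 1 to b2 — 17 moves in all.
Check: all 18 open cells covered.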